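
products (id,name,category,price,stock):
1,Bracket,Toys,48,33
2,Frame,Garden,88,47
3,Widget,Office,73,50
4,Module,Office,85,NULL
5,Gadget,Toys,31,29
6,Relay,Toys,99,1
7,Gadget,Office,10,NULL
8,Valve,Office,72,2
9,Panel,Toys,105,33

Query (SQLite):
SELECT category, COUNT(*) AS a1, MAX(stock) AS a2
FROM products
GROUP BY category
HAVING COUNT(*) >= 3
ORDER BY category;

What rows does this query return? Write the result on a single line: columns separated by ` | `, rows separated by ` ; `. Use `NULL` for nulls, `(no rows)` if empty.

Group products by category.
Per group compute: COUNT(*), MAX(stock).
HAVING: drop groups with fewer than 3 rows.
  Garden: ids {2} → COUNT(*)=1, MAX(stock)=47
  Office: ids {3, 4, 7, 8} → COUNT(*)=4, MAX(stock)=50
  Toys: ids {1, 5, 6, 9} → COUNT(*)=4, MAX(stock)=33

Office | 4 | 50 ; Toys | 4 | 33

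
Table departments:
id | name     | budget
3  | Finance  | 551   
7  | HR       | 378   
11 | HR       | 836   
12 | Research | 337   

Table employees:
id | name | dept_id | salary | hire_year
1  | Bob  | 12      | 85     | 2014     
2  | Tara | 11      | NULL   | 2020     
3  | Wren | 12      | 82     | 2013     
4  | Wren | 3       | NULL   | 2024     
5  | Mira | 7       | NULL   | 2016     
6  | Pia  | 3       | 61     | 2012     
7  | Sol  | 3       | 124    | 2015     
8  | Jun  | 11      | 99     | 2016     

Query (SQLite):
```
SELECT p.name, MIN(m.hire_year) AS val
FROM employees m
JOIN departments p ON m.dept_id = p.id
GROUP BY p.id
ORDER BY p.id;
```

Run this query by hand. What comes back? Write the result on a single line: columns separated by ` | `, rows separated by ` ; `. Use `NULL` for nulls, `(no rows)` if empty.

Join each employees row to its departments via dept_id.
Group joined rows by departments.id; compute MIN(m.hire_year) per group.
  3: ids {4, 6, 7} → MIN(m.hire_year)=2012
  7: ids {5} → MIN(m.hire_year)=2016
  11: ids {2, 8} → MIN(m.hire_year)=2016
  12: ids {1, 3} → MIN(m.hire_year)=2013

Finance | 2012 ; HR | 2016 ; HR | 2016 ; Research | 2013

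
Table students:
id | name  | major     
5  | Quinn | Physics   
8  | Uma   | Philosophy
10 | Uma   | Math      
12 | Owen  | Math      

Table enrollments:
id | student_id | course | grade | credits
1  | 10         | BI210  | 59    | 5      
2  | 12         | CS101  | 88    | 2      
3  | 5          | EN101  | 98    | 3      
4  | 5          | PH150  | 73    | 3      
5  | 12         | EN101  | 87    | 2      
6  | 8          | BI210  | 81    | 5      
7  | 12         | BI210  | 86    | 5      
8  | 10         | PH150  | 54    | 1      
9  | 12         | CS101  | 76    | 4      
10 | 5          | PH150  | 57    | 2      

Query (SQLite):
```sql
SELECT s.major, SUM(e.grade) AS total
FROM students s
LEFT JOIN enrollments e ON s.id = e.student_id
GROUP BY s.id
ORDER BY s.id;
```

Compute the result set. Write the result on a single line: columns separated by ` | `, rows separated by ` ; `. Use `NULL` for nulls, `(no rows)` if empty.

LEFT JOIN keeps every students row; unmatched ones get NULL for enrollments columns.
Group by students.id and compute SUM(e.grade). SUM over an all-NULL group is NULL.
  5: ids {3, 4, 10} → SUM(e.grade)=228
  8: ids {6} → SUM(e.grade)=81
  10: ids {1, 8} → SUM(e.grade)=113
  12: ids {2, 5, 7, 9} → SUM(e.grade)=337

Physics | 228 ; Philosophy | 81 ; Math | 113 ; Math | 337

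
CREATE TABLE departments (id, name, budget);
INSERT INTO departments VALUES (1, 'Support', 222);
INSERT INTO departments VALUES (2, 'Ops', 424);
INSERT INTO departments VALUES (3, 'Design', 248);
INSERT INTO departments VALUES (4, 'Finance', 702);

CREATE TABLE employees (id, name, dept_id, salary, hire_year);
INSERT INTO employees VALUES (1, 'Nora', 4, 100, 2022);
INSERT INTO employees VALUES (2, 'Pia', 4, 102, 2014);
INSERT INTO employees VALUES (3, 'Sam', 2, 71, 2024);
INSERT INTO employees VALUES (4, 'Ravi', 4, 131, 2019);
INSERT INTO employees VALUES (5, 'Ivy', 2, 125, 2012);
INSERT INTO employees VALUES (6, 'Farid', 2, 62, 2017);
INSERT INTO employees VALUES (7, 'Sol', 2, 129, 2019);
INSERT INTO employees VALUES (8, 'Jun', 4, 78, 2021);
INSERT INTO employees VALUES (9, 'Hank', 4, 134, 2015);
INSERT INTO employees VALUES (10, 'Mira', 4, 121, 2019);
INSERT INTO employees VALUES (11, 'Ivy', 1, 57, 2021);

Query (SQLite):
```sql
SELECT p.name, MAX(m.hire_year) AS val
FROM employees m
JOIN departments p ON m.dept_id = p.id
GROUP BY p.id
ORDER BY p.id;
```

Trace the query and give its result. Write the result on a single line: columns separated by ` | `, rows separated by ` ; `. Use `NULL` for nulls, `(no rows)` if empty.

Join each employees row to its departments via dept_id.
Group joined rows by departments.id; compute MAX(m.hire_year) per group.
  1: ids {11} → MAX(m.hire_year)=2021
  2: ids {3, 5, 6, 7} → MAX(m.hire_year)=2024
  4: ids {1, 2, 4, 8, 9, 10} → MAX(m.hire_year)=2022

Support | 2021 ; Ops | 2024 ; Finance | 2022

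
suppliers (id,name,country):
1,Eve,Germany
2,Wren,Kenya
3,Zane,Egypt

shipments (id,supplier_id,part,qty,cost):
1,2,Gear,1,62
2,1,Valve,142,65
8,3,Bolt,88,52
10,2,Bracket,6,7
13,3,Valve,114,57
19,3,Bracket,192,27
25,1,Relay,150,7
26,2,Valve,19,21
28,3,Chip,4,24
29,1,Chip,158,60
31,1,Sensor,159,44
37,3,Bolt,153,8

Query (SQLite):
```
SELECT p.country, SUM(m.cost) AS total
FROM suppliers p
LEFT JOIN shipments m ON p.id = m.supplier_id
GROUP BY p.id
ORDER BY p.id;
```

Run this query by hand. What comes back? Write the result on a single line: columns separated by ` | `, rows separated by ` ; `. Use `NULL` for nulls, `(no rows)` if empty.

Germany | 176 ; Kenya | 90 ; Egypt | 168

LEFT JOIN keeps every suppliers row; unmatched ones get NULL for shipments columns.
Group by suppliers.id and compute SUM(m.cost). SUM over an all-NULL group is NULL.
  1: ids {2, 25, 29, 31} → SUM(m.cost)=176
  2: ids {1, 10, 26} → SUM(m.cost)=90
  3: ids {8, 13, 19, 28, 37} → SUM(m.cost)=168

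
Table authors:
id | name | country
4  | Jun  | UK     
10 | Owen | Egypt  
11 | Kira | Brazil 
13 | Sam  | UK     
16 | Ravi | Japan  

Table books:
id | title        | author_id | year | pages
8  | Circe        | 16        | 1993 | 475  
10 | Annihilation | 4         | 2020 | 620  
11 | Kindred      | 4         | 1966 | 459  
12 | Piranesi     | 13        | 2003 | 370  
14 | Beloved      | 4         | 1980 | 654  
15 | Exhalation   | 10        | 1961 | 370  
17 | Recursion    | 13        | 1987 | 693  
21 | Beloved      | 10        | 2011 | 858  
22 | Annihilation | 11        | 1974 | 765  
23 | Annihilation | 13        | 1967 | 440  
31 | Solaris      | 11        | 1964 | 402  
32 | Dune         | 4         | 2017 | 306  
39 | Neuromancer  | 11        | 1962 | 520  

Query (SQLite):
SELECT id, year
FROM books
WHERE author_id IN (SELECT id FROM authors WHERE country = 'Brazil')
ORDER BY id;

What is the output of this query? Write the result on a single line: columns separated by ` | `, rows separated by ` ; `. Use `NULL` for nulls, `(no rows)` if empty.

22 | 1974 ; 31 | 1964 ; 39 | 1962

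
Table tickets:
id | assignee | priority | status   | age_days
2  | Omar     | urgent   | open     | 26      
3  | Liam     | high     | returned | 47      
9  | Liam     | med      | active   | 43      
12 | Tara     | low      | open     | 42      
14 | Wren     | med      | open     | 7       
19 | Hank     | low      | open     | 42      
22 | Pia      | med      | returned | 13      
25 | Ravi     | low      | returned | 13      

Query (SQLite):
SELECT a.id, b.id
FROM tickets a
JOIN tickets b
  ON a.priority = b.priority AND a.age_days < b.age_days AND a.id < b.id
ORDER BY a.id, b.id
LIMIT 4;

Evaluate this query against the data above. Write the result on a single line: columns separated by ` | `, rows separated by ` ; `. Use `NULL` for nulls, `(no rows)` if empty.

Pairs (a,b) with same priority, a.age_days < b.age_days, a.id < b.id.
priority groups: high:{3} low:{12,19,25} med:{9,14,22} urgent:{2}
Ordered by (a.id, b.id); first 4.

14 | 22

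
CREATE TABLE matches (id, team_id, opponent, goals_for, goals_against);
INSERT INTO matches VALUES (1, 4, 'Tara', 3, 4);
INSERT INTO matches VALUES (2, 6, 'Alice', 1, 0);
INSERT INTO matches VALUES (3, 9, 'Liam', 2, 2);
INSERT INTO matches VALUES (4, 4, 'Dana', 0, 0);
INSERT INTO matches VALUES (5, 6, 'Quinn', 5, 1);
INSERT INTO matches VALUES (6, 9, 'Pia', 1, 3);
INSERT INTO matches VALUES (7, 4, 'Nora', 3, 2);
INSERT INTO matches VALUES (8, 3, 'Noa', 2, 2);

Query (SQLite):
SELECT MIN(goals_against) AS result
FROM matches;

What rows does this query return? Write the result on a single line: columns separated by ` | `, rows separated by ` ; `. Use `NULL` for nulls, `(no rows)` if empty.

0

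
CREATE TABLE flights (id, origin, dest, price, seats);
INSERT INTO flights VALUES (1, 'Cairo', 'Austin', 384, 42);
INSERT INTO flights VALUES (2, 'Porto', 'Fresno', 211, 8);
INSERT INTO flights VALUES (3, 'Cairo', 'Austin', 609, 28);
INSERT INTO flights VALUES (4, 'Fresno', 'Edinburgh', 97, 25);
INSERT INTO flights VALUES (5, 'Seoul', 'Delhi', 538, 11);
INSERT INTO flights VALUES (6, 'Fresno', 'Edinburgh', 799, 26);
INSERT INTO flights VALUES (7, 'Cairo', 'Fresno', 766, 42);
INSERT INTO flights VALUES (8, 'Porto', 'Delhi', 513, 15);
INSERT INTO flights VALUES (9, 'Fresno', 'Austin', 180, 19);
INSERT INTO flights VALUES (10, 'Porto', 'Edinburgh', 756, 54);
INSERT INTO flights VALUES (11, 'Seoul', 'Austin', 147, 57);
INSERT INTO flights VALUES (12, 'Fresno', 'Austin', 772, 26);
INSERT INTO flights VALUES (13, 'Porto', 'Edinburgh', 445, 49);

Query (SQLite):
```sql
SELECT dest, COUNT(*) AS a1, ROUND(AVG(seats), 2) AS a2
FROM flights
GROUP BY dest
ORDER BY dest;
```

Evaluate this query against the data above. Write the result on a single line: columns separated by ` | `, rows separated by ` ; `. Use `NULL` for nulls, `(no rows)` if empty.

Austin | 5 | 34.4 ; Delhi | 2 | 13 ; Edinburgh | 4 | 38.5 ; Fresno | 2 | 25

Group flights by dest.
Per group compute: COUNT(*), ROUND(AVG(seats), 2).
  Austin: ids {1, 3, 9, 11, 12} → COUNT(*)=5, ROUND(AVG(seats), 2)=34.4
  Delhi: ids {5, 8} → COUNT(*)=2, ROUND(AVG(seats), 2)=13
  Edinburgh: ids {4, 6, 10, 13} → COUNT(*)=4, ROUND(AVG(seats), 2)=38.5
  Fresno: ids {2, 7} → COUNT(*)=2, ROUND(AVG(seats), 2)=25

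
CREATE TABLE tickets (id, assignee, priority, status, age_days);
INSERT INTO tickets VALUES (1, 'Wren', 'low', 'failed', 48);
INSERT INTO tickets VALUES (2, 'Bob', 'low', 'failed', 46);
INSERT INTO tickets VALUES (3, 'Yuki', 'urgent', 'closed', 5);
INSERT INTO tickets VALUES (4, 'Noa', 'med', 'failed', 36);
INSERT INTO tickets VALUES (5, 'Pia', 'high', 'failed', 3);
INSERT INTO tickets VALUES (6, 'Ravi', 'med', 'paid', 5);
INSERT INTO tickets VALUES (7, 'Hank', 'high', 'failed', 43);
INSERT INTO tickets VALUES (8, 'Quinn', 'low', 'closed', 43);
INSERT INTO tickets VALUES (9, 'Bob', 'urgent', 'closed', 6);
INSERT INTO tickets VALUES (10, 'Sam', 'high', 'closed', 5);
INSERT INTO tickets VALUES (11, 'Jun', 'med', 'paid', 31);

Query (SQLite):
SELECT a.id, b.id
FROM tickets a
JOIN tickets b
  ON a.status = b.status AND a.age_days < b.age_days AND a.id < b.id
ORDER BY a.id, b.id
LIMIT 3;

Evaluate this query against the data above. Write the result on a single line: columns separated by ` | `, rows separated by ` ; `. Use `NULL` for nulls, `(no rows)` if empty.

3 | 8 ; 3 | 9 ; 4 | 7

Pairs (a,b) with same status, a.age_days < b.age_days, a.id < b.id.
status groups: closed:{3,8,9,10} failed:{1,2,4,5,7} paid:{6,11}
Ordered by (a.id, b.id); first 3.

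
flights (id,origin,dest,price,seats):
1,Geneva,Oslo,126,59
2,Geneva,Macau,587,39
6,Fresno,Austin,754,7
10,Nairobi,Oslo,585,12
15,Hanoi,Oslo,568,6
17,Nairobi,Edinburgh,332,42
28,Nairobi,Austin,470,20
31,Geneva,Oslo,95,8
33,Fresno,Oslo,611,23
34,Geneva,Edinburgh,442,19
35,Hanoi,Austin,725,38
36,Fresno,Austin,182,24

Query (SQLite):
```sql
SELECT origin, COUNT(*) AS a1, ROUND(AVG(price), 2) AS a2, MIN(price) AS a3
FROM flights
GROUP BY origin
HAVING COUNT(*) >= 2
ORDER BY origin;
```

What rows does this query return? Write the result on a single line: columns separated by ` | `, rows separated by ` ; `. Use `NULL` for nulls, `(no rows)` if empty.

Fresno | 3 | 515.67 | 182 ; Geneva | 4 | 312.5 | 95 ; Hanoi | 2 | 646.5 | 568 ; Nairobi | 3 | 462.33 | 332

Group flights by origin.
Per group compute: COUNT(*), ROUND(AVG(price), 2), MIN(price).
HAVING: drop groups with fewer than 2 rows.
  Fresno: ids {6, 33, 36} → COUNT(*)=3, ROUND(AVG(price), 2)=515.67, MIN(price)=182
  Geneva: ids {1, 2, 31, 34} → COUNT(*)=4, ROUND(AVG(price), 2)=312.5, MIN(price)=95
  Hanoi: ids {15, 35} → COUNT(*)=2, ROUND(AVG(price), 2)=646.5, MIN(price)=568
  Nairobi: ids {10, 17, 28} → COUNT(*)=3, ROUND(AVG(price), 2)=462.33, MIN(price)=332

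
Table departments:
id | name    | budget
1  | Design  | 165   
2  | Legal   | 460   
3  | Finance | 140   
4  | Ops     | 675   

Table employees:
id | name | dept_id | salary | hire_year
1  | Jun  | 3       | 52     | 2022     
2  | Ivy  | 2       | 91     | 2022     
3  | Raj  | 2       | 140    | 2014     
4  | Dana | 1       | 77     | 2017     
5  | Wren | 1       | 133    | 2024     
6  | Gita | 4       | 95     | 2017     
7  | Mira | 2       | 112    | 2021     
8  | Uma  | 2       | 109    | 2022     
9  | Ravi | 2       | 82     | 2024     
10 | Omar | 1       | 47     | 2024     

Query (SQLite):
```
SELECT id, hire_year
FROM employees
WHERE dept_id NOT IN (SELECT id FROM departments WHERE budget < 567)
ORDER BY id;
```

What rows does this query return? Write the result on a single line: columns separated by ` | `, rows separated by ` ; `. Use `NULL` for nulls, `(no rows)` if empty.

6 | 2017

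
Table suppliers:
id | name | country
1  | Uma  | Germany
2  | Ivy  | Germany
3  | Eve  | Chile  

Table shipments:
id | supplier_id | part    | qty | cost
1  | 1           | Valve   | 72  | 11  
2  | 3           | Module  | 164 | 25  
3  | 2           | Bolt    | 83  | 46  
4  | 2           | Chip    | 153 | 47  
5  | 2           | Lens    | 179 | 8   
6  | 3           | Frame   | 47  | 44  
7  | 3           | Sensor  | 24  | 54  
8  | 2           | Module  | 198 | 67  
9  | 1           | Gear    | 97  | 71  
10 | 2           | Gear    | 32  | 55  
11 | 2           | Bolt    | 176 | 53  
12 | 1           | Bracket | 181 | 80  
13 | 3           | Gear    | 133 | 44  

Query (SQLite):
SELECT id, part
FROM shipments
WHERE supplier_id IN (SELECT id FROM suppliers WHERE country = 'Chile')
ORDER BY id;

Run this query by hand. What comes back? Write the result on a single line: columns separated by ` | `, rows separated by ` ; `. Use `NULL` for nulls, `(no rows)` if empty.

2 | Module ; 6 | Frame ; 7 | Sensor ; 13 | Gear

Inner query: suppliers.id where country = 'Chile'.
Outer: keep shipments rows whose supplier_id is in that set.
Inner query → {3}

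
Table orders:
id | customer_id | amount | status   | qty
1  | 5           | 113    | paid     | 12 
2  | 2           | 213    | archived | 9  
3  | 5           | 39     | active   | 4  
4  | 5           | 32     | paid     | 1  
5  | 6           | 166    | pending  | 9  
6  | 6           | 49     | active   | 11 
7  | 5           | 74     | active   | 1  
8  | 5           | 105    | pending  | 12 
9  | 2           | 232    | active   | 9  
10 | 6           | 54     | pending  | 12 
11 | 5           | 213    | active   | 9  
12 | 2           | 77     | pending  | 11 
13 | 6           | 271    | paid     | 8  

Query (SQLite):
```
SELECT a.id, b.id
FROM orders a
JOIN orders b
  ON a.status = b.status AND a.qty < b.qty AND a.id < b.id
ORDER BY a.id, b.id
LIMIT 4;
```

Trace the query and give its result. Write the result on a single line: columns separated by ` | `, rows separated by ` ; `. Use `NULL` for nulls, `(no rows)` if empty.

3 | 6 ; 3 | 9 ; 3 | 11 ; 4 | 13

Pairs (a,b) with same status, a.qty < b.qty, a.id < b.id.
status groups: active:{3,6,7,9,11} archived:{2} paid:{1,4,13} pending:{5,8,10,12}
Ordered by (a.id, b.id); first 4.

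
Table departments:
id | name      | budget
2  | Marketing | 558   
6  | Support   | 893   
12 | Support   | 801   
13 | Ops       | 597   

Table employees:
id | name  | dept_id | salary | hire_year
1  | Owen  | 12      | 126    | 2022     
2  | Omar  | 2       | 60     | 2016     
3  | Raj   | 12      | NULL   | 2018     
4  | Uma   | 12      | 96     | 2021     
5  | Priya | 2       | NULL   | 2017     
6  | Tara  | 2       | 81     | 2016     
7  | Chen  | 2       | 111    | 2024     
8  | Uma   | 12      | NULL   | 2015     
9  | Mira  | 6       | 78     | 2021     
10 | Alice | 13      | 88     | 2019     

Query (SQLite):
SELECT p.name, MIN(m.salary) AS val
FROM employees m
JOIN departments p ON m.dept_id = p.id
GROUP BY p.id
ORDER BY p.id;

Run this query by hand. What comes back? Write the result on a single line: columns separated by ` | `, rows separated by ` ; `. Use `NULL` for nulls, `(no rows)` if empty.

Join each employees row to its departments via dept_id.
Group joined rows by departments.id; compute MIN(m.salary) per group.
  2: ids {2, 5, 6, 7} → MIN(m.salary)=60
  6: ids {9} → MIN(m.salary)=78
  12: ids {1, 3, 4, 8} → MIN(m.salary)=96
  13: ids {10} → MIN(m.salary)=88

Marketing | 60 ; Support | 78 ; Support | 96 ; Ops | 88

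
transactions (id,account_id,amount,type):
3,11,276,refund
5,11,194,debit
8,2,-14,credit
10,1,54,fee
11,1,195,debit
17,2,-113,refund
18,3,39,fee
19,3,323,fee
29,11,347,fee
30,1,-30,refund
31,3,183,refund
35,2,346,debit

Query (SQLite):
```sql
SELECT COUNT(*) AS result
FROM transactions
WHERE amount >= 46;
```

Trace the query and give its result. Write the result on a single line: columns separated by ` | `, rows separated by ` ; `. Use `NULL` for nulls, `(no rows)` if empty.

Rows where amount >= 46 → amount values: [276, 194, 54, 195, 323, 347, 183, 346].
COUNT(*) counts rows → 8.

8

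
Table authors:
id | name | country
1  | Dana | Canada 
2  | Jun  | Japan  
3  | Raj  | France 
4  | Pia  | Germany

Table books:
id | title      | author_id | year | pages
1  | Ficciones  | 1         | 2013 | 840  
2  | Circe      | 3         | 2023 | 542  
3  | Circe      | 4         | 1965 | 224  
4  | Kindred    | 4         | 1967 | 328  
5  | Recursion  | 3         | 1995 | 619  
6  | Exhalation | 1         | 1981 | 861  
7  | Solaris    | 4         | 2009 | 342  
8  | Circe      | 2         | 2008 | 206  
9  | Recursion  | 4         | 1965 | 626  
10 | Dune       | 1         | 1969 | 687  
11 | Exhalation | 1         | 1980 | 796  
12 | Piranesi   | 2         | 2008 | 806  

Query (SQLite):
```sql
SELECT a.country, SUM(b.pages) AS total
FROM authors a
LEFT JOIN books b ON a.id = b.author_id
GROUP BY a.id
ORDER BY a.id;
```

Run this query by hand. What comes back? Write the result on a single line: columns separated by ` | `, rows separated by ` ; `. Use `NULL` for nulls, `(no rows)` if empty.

LEFT JOIN keeps every authors row; unmatched ones get NULL for books columns.
Group by authors.id and compute SUM(b.pages). SUM over an all-NULL group is NULL.
  1: ids {1, 6, 10, 11} → SUM(b.pages)=3184
  2: ids {8, 12} → SUM(b.pages)=1012
  3: ids {2, 5} → SUM(b.pages)=1161
  4: ids {3, 4, 7, 9} → SUM(b.pages)=1520

Canada | 3184 ; Japan | 1012 ; France | 1161 ; Germany | 1520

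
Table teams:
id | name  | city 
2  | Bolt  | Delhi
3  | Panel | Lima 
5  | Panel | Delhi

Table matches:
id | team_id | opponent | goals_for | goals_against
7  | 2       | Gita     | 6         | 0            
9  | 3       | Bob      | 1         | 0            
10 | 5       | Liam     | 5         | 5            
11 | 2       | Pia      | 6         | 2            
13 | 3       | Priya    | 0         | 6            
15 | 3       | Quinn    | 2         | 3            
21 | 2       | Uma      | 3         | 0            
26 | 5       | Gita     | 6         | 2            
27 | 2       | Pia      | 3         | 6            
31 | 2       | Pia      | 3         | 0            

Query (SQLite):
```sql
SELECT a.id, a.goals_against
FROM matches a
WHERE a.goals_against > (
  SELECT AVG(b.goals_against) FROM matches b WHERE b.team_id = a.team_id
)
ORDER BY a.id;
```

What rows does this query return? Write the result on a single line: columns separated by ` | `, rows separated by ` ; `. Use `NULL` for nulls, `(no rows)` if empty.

For each matches row a, compute AVG(goals_against) over rows sharing a.team_id.
Keep row a if a.goals_against > that per-group AVG.
  team_id=2: AVG(goals_against) = 1.6
  team_id=3: AVG(goals_against) = 3.0
  team_id=5: AVG(goals_against) = 3.5

10 | 5 ; 11 | 2 ; 13 | 6 ; 27 | 6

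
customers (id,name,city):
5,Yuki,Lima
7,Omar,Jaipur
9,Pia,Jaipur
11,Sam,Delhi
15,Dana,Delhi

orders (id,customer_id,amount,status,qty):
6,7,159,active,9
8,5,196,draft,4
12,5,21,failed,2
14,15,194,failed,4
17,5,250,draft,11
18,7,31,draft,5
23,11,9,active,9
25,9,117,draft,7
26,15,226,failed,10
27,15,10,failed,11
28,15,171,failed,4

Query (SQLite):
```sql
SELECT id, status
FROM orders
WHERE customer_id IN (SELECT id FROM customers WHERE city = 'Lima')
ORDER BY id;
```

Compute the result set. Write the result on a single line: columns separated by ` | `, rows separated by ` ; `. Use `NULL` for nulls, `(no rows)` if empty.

Inner query: customers.id where city = 'Lima'.
Outer: keep orders rows whose customer_id is in that set.
Inner query → {5}

8 | draft ; 12 | failed ; 17 | draft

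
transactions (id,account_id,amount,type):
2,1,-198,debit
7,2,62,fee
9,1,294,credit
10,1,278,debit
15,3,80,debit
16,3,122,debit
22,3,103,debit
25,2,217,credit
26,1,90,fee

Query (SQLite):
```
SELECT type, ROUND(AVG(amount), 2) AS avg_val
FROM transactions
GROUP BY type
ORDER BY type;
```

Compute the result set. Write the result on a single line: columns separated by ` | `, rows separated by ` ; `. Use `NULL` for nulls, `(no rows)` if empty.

credit | 255.5 ; debit | 77 ; fee | 76

Partition transactions by type; compute ROUND(AVG(amount), 2) within each group.
  credit: ids {9, 25} → ROUND(AVG(amount), 2)=255.5
  debit: ids {2, 10, 15, 16, 22} → ROUND(AVG(amount), 2)=77
  fee: ids {7, 26} → ROUND(AVG(amount), 2)=76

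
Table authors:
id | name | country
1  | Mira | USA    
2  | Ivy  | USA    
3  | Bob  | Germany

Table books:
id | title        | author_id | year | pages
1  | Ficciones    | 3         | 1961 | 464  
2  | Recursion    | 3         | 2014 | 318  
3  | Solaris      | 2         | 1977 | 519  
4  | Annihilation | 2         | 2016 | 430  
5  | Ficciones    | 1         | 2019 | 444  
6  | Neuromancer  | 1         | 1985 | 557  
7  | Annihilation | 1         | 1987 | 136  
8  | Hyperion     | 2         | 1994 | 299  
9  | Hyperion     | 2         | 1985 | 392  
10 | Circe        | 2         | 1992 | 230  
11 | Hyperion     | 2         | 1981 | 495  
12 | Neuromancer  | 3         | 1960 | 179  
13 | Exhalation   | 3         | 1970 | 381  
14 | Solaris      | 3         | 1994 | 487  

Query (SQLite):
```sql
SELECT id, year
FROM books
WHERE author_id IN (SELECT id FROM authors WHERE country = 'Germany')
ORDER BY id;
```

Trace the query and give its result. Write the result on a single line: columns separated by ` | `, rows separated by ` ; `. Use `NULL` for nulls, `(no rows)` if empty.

Inner query: authors.id where country = 'Germany'.
Outer: keep books rows whose author_id is in that set.
Inner query → {3}

1 | 1961 ; 2 | 2014 ; 12 | 1960 ; 13 | 1970 ; 14 | 1994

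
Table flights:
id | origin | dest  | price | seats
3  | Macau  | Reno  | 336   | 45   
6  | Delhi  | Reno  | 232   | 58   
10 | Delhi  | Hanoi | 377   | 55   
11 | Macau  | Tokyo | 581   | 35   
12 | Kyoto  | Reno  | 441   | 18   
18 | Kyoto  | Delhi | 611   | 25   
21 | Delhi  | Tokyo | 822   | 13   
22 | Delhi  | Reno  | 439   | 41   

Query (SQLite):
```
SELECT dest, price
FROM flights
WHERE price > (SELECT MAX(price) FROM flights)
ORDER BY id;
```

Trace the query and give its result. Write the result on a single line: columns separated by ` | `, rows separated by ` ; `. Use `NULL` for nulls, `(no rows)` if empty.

Scalar subquery: MAX(price) over all flights rows = 822.
Keep rows where price > that value.

(no rows)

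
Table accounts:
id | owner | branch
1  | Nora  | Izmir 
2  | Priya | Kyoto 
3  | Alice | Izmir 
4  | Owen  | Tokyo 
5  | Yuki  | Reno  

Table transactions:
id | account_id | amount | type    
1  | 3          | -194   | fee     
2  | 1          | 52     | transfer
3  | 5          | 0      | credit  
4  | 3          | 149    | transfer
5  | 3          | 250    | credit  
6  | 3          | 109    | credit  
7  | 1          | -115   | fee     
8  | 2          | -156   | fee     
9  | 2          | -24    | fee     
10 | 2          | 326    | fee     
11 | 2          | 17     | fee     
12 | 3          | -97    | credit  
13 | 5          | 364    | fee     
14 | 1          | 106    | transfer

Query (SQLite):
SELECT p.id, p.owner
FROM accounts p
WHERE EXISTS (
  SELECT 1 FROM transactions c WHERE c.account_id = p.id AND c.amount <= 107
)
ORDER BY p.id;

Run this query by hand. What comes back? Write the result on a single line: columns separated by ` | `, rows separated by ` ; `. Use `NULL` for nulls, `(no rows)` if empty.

1 | Nora ; 2 | Priya ; 3 | Alice ; 5 | Yuki

For each accounts row, check whether any transactions with matching account_id has amount <= 107.
Keep rows where that is true.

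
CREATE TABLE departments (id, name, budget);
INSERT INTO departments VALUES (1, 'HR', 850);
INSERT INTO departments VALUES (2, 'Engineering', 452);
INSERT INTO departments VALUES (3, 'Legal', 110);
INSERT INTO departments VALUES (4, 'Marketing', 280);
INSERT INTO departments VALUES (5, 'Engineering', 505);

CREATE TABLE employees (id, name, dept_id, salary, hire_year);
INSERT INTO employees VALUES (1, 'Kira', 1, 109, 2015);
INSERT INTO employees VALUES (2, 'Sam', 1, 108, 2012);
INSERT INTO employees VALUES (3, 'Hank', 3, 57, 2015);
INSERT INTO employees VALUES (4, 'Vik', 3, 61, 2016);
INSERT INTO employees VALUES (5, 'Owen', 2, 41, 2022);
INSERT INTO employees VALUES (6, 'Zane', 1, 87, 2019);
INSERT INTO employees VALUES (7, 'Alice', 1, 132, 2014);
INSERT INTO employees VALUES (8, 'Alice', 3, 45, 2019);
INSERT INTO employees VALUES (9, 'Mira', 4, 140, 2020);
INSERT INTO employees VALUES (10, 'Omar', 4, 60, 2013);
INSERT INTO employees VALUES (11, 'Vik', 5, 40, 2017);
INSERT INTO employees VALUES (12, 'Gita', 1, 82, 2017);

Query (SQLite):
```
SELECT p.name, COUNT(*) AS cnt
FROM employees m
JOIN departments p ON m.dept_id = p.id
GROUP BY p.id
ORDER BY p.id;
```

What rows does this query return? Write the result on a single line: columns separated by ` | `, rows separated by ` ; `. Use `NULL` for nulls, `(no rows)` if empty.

HR | 5 ; Engineering | 1 ; Legal | 3 ; Marketing | 2 ; Engineering | 1

Join each employees row to its departments via dept_id.
Group joined rows by departments.id; compute COUNT(*) per group.
  1: ids {1, 2, 6, 7, 12} → COUNT(*)=5
  2: ids {5} → COUNT(*)=1
  3: ids {3, 4, 8} → COUNT(*)=3
  4: ids {9, 10} → COUNT(*)=2
  5: ids {11} → COUNT(*)=1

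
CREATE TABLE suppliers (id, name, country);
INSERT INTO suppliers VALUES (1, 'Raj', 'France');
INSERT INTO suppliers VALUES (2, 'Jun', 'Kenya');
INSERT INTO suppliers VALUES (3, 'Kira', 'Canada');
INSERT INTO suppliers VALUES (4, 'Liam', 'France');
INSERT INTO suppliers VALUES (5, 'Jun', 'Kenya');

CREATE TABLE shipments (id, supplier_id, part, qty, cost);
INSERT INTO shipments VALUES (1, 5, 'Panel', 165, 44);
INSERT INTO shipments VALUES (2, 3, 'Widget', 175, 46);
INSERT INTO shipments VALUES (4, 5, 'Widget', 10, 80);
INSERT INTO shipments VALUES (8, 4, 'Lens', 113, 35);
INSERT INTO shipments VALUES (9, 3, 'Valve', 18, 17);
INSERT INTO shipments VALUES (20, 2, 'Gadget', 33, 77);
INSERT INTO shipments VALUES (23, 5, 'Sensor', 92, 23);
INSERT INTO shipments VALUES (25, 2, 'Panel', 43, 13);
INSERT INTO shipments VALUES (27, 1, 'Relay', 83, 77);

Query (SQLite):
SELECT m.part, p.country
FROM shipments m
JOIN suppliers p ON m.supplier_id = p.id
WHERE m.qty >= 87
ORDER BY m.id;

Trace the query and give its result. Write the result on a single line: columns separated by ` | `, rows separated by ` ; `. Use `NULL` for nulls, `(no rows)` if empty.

Panel | Kenya ; Widget | Canada ; Lens | France ; Sensor | Kenya

Each shipments row matches the suppliers row where supplier_id = suppliers.id.
Then keep rows with m.qty >= 87.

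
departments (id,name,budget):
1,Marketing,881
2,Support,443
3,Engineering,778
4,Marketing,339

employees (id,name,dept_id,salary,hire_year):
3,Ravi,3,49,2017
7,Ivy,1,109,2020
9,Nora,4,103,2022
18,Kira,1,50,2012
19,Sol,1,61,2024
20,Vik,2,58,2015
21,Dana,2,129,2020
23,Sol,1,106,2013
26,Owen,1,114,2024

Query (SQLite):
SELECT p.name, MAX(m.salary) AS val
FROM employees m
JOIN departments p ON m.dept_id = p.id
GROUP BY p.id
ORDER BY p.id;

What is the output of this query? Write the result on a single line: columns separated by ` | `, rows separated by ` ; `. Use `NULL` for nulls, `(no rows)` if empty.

Marketing | 114 ; Support | 129 ; Engineering | 49 ; Marketing | 103

Join each employees row to its departments via dept_id.
Group joined rows by departments.id; compute MAX(m.salary) per group.
  1: ids {7, 18, 19, 23, 26} → MAX(m.salary)=114
  2: ids {20, 21} → MAX(m.salary)=129
  3: ids {3} → MAX(m.salary)=49
  4: ids {9} → MAX(m.salary)=103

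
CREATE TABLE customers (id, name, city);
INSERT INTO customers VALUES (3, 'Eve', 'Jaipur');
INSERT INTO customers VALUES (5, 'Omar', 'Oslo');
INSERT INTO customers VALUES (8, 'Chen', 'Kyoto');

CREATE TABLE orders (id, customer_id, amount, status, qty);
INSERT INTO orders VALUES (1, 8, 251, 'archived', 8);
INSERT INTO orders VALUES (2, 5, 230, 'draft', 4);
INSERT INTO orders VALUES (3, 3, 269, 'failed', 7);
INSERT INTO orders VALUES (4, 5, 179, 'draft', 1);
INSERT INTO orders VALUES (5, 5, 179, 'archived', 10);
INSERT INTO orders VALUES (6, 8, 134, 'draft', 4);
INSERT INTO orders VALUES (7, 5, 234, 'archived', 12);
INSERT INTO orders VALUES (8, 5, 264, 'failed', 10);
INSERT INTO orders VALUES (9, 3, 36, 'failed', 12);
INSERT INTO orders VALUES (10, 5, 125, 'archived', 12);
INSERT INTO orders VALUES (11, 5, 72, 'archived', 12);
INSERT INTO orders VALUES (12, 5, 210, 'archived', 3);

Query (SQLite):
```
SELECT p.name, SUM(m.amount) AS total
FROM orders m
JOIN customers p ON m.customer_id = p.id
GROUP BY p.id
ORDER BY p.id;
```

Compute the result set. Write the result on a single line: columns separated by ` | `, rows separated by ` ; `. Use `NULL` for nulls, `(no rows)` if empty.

Join each orders row to its customers via customer_id.
Group joined rows by customers.id; compute SUM(m.amount) per group.
  3: ids {3, 9} → SUM(m.amount)=305
  5: ids {2, 4, 5, 7, 8, 10, 11, 12} → SUM(m.amount)=1493
  8: ids {1, 6} → SUM(m.amount)=385

Eve | 305 ; Omar | 1493 ; Chen | 385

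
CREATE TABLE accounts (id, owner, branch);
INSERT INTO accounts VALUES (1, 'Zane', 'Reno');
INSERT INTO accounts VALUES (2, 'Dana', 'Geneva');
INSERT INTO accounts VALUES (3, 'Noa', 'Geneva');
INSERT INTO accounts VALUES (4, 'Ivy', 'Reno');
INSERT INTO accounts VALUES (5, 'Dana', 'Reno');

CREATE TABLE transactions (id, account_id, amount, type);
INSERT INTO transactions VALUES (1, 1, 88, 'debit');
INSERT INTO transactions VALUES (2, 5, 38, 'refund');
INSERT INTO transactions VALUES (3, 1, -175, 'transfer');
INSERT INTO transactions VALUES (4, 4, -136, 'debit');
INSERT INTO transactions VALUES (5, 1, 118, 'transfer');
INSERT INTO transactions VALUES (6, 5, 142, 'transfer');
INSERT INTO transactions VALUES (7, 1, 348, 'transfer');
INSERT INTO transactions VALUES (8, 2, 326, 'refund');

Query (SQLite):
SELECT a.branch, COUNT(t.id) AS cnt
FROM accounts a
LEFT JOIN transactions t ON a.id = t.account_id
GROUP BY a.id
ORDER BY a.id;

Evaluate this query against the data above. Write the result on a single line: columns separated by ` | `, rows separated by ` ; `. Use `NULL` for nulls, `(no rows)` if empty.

Reno | 4 ; Geneva | 1 ; Geneva | 0 ; Reno | 1 ; Reno | 2

LEFT JOIN keeps every accounts row; unmatched ones get NULL for transactions columns.
Group by accounts.id and compute COUNT(t.id). COUNT(col) of an all-NULL group is 0.
  1: ids {1, 3, 5, 7} → COUNT(t.id)=4
  2: ids {8} → COUNT(t.id)=1
  3: ids {—} → COUNT(t.id)=0
  4: ids {4} → COUNT(t.id)=1
  5: ids {2, 6} → COUNT(t.id)=2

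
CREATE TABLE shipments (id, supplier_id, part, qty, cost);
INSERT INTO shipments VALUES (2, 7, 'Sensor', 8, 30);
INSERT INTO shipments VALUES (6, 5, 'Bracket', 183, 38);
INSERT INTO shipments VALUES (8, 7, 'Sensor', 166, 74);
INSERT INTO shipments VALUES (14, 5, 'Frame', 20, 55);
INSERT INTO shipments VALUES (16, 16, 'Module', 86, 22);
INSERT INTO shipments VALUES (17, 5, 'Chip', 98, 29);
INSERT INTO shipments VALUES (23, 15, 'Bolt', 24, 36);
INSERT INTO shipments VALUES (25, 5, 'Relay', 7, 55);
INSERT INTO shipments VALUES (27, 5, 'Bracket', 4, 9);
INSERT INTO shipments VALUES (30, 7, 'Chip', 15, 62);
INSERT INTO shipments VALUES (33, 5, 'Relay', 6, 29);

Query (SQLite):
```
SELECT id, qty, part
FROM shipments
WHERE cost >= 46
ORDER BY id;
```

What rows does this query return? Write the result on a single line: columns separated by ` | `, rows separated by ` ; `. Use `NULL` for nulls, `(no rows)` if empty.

cost >= 46: ids {8, 14, 25, 30}

8 | 166 | Sensor ; 14 | 20 | Frame ; 25 | 7 | Relay ; 30 | 15 | Chip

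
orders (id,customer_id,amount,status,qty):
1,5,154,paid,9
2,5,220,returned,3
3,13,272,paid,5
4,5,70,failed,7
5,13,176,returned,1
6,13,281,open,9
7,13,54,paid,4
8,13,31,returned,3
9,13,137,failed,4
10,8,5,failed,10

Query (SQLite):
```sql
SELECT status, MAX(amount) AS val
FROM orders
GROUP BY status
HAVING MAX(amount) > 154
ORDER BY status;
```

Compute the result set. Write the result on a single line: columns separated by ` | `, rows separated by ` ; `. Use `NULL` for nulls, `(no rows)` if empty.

Partition orders by status; compute MAX(amount) within each group.
HAVING: keep groups where MAX(amount) > 154.
  failed: ids {4, 9, 10} → MAX(amount)=137
  open: ids {6} → MAX(amount)=281
  paid: ids {1, 3, 7} → MAX(amount)=272
  returned: ids {2, 5, 8} → MAX(amount)=220

open | 281 ; paid | 272 ; returned | 220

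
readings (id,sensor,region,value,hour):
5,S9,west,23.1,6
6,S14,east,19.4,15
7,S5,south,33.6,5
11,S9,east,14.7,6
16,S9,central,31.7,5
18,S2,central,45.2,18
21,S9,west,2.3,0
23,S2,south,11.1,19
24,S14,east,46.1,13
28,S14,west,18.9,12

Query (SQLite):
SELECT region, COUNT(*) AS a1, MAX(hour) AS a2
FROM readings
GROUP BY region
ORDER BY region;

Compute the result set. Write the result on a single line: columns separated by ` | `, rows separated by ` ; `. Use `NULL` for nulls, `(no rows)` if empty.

Group readings by region.
Per group compute: COUNT(*), MAX(hour).
  central: ids {16, 18} → COUNT(*)=2, MAX(hour)=18
  east: ids {6, 11, 24} → COUNT(*)=3, MAX(hour)=15
  south: ids {7, 23} → COUNT(*)=2, MAX(hour)=19
  west: ids {5, 21, 28} → COUNT(*)=3, MAX(hour)=12

central | 2 | 18 ; east | 3 | 15 ; south | 2 | 19 ; west | 3 | 12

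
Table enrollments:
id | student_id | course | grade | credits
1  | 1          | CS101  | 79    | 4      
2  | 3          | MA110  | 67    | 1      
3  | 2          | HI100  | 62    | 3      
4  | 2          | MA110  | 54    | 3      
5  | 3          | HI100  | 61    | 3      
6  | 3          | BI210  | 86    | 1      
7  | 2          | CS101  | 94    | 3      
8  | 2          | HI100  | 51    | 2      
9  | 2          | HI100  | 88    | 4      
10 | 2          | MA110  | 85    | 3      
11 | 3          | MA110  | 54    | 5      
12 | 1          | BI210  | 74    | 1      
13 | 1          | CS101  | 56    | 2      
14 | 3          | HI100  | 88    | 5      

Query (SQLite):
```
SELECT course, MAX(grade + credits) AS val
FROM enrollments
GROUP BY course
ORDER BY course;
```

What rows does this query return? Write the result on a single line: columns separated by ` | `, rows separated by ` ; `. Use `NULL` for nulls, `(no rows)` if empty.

For each row compute grade + credits.
Group by course; take MAX of the expression per group.
  BI210: ids {6, 12} → MAX(grade + credits)=87
  CS101: ids {1, 7, 13} → MAX(grade + credits)=97
  HI100: ids {3, 5, 8, 9, 14} → MAX(grade + credits)=93
  MA110: ids {2, 4, 10, 11} → MAX(grade + credits)=88

BI210 | 87 ; CS101 | 97 ; HI100 | 93 ; MA110 | 88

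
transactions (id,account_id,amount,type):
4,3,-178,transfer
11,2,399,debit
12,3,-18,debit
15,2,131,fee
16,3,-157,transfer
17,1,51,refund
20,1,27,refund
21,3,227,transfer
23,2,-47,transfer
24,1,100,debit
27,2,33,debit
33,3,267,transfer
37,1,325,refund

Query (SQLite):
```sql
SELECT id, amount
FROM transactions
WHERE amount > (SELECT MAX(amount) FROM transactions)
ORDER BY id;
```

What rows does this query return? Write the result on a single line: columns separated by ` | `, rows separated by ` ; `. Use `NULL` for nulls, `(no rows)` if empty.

Scalar subquery: MAX(amount) over all transactions rows = 399.
Keep rows where amount > that value.

(no rows)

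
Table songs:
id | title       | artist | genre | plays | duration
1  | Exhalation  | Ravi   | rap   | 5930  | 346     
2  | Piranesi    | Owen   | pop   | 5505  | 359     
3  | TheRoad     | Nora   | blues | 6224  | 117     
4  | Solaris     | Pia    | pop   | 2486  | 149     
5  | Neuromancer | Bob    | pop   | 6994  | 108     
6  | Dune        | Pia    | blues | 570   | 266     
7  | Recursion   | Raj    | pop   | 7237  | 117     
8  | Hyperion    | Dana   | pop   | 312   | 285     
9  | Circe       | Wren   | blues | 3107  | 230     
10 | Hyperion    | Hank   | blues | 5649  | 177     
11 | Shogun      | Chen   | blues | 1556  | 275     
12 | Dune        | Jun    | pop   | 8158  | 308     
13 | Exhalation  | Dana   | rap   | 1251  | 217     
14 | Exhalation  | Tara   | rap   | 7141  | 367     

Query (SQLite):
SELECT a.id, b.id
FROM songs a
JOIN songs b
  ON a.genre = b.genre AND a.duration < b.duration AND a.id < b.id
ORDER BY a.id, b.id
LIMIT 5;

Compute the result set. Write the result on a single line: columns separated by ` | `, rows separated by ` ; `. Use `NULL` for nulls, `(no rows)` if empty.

Pairs (a,b) with same genre, a.duration < b.duration, a.id < b.id.
genre groups: blues:{3,6,9,10,11} pop:{2,4,5,7,8,12} rap:{1,13,14}
Ordered by (a.id, b.id); first 5.

1 | 14 ; 3 | 6 ; 3 | 9 ; 3 | 10 ; 3 | 11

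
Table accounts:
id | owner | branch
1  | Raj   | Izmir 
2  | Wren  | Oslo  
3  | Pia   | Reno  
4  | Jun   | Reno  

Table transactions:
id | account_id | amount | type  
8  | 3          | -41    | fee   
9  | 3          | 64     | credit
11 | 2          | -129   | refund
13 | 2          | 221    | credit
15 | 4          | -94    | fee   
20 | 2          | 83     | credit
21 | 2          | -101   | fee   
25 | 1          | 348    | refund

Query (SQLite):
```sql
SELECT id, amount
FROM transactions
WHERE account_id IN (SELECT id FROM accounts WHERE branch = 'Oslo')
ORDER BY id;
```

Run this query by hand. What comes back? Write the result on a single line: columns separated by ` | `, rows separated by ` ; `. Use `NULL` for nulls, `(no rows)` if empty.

11 | -129 ; 13 | 221 ; 20 | 83 ; 21 | -101

Inner query: accounts.id where branch = 'Oslo'.
Outer: keep transactions rows whose account_id is in that set.
Inner query → {2}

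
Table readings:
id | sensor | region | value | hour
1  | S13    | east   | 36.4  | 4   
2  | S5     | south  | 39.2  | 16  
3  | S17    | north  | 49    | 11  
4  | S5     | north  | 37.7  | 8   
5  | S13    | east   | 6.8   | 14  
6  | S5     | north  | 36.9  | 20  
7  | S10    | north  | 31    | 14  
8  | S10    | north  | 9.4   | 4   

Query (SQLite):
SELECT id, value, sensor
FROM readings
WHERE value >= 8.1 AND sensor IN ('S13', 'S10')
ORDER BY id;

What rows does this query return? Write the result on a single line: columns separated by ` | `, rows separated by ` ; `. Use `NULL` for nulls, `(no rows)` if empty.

value >= 8.1: ids {1, 2, 3, 4, 6, 7, 8}
sensor IN ('S13', 'S10'): ids {1, 5, 7, 8}
Combine with AND.

1 | 36.4 | S13 ; 7 | 31 | S10 ; 8 | 9.4 | S10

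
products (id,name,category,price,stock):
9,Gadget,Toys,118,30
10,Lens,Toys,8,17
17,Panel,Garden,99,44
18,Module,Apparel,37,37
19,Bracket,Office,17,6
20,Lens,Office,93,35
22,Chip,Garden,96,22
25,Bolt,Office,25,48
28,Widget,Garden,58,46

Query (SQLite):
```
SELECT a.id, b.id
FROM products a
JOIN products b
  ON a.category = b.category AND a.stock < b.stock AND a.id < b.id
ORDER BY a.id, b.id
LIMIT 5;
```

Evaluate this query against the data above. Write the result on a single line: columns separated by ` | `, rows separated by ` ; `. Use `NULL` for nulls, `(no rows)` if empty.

17 | 28 ; 19 | 20 ; 19 | 25 ; 20 | 25 ; 22 | 28

Pairs (a,b) with same category, a.stock < b.stock, a.id < b.id.
category groups: Apparel:{18} Garden:{17,22,28} Office:{19,20,25} Toys:{9,10}
Ordered by (a.id, b.id); first 5.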